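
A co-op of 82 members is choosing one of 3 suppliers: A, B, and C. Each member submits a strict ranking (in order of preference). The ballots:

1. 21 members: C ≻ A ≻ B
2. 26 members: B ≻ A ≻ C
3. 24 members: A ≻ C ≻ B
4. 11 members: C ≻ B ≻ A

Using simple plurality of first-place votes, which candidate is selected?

First-place votes: A 24, B 26, C 32.
C has the most first-place votes.

C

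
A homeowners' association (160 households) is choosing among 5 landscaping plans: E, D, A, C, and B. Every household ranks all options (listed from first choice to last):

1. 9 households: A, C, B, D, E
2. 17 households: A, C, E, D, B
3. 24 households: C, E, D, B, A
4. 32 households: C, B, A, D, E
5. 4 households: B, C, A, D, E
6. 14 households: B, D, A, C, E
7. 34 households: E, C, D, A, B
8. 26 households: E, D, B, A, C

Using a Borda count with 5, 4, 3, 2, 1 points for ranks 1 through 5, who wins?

E: 9·1 + 17·3 + 24·4 + 32·1 + 4·1 + 14·1 + 34·5 + 26·5 = 506
D: 9·2 + 17·2 + 24·3 + 32·2 + 4·2 + 14·4 + 34·3 + 26·4 = 458
A: 9·5 + 17·5 + 24·1 + 32·3 + 4·3 + 14·3 + 34·2 + 26·2 = 424
C: 9·4 + 17·4 + 24·5 + 32·5 + 4·4 + 14·2 + 34·4 + 26·1 = 590
B: 9·3 + 17·1 + 24·2 + 32·4 + 4·5 + 14·5 + 34·1 + 26·3 = 422
C has the highest Borda score (590).

C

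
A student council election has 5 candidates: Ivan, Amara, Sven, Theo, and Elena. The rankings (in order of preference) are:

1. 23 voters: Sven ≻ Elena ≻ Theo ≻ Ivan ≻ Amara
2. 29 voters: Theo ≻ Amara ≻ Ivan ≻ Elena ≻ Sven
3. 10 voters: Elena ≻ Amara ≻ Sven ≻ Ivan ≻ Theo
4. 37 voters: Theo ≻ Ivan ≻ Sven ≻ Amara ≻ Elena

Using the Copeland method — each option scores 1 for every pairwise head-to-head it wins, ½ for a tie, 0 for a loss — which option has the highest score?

Theo

Ivan: beats Amara, Sven, and Elena; loses to Theo → score 3.
Amara: beats Elena; loses to Ivan, Sven, and Theo → score 1.
Sven: beats Amara and Elena; loses to Ivan and Theo → score 2.
Theo: beats Ivan, Amara, Sven, and Elena → score 4.
Elena: loses to Ivan, Amara, Sven, and Theo → score 0.
Theo has the best pairwise record.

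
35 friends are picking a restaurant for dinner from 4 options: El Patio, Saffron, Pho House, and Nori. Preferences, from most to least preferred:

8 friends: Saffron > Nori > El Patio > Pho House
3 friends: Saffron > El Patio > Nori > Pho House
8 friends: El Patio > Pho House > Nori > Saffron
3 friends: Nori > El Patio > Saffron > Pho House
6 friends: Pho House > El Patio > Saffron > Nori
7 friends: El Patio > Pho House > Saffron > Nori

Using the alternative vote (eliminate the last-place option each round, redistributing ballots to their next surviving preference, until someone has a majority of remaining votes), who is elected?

El Patio

Round 1: El Patio 15, Saffron 11, Pho House 6, Nori 3. Eliminate Nori.
Round 2: El Patio 18, Saffron 11, Pho House 6. El Patio has a majority.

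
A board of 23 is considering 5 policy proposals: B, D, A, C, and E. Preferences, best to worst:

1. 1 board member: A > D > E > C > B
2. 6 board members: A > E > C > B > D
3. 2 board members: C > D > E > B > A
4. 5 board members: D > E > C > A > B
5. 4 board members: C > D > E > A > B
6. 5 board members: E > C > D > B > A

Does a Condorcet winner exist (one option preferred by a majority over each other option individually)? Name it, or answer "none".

none

Checking pairwise contests:
D beats B 17–6.
C beats D 17–6.
D beats A 16–7.
E beats C 17–6.
D beats E 12–11.
Every option loses at least one head-to-head, so there is no Condorcet winner.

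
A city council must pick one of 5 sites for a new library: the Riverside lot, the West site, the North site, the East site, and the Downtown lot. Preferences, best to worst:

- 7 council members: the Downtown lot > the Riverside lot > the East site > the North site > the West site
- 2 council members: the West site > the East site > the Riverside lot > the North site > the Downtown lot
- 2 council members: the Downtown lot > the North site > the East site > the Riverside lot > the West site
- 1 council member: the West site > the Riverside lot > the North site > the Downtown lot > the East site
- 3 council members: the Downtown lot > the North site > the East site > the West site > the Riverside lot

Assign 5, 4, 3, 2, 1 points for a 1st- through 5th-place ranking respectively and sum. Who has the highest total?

the Downtown lot

the Riverside lot: 7·4 + 2·3 + 2·2 + 1·4 + 3·1 = 45
the West site: 7·1 + 2·5 + 2·1 + 1·5 + 3·2 = 30
the North site: 7·2 + 2·2 + 2·4 + 1·3 + 3·4 = 41
the East site: 7·3 + 2·4 + 2·3 + 1·1 + 3·3 = 45
the Downtown lot: 7·5 + 2·1 + 2·5 + 1·2 + 3·5 = 64
the Downtown lot has the highest Borda score (64).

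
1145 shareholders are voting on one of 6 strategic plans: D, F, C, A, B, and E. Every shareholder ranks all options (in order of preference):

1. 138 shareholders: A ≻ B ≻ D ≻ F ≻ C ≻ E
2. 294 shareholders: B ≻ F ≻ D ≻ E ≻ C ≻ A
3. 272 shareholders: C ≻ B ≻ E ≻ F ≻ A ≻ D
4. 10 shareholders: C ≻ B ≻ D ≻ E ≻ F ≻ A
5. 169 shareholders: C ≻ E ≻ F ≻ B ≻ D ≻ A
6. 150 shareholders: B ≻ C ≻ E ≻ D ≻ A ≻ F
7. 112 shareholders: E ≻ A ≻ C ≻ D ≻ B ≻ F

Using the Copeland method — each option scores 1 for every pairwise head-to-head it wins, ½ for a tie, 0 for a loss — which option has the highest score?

B

D: beats A; loses to F, C, B, and E → score 1.
F: beats D and A; loses to C, B, and E → score 2.
C: beats D, F, A, and E; loses to B → score 4.
A: loses to D, F, C, B, and E → score 0.
B: beats D, F, C, A, and E → score 5.
E: beats D, F, and A; loses to C and B → score 3.
B has the best pairwise record.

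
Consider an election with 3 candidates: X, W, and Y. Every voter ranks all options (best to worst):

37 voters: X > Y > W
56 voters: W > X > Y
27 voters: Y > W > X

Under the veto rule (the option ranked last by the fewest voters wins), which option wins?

X

Last-place votes: X 27, W 37, Y 56.
X is ranked last by the fewest voters, so X wins.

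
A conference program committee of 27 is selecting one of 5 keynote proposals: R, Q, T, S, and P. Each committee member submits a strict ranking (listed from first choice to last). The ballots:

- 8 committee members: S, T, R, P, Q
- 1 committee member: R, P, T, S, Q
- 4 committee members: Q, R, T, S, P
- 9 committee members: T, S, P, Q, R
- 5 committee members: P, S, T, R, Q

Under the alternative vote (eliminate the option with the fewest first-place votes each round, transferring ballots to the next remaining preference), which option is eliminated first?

Round 1: R 1, Q 4, T 9, S 8, P 5. Eliminate R.

R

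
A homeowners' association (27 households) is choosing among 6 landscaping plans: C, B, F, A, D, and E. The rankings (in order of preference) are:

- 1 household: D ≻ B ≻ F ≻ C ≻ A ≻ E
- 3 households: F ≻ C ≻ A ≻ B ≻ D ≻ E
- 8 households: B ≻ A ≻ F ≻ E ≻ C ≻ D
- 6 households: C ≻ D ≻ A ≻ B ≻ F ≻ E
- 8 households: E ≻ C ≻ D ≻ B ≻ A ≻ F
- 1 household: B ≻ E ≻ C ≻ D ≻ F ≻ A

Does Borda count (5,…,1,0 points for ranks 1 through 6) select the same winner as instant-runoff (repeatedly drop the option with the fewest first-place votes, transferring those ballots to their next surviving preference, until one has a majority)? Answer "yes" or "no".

yes

Borda — scores: C 87, B 83, F 49, A 68, D 58, E 60. Winner: C.
Instant-runoff — R1 C 6, B 9, F 3, A 0, D 1, E 8 (A out); R2 C 6, B 9, F 3, D 1, E 8 (D out); R3 C 6, B 10, F 3, E 8 (F out); R4 C 9, B 10, E 8 (E out); R5 C 17, B 10 (C winner). Winner: C.
The two methods agree.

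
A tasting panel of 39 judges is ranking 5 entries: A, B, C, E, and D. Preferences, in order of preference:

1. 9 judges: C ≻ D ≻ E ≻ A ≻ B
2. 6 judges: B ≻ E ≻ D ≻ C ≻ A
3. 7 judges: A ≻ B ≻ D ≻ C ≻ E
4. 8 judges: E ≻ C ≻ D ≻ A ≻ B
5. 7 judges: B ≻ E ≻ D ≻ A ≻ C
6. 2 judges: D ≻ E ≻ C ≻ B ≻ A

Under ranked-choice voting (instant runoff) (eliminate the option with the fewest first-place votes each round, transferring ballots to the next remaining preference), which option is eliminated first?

D

Round 1: A 7, B 13, C 9, E 8, D 2. Eliminate D.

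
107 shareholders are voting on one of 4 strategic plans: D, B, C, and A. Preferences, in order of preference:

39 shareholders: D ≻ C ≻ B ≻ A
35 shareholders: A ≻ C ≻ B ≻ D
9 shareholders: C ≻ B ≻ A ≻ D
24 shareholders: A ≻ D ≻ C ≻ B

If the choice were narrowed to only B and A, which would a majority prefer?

A

Voters preferring B to A: 48; preferring A to B: 59.
A wins the head-to-head.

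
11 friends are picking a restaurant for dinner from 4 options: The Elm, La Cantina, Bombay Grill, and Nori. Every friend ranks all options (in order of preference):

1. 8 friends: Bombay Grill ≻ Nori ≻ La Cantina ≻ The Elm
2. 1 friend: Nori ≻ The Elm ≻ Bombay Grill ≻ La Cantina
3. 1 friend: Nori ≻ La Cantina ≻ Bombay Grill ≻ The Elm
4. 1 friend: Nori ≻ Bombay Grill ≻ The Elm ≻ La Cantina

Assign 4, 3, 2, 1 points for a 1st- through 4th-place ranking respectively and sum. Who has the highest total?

Bombay Grill

The Elm: 8·1 + 1·3 + 1·1 + 1·2 = 14
La Cantina: 8·2 + 1·1 + 1·3 + 1·1 = 21
Bombay Grill: 8·4 + 1·2 + 1·2 + 1·3 = 39
Nori: 8·3 + 1·4 + 1·4 + 1·4 = 36
Bombay Grill has the highest Borda score (39).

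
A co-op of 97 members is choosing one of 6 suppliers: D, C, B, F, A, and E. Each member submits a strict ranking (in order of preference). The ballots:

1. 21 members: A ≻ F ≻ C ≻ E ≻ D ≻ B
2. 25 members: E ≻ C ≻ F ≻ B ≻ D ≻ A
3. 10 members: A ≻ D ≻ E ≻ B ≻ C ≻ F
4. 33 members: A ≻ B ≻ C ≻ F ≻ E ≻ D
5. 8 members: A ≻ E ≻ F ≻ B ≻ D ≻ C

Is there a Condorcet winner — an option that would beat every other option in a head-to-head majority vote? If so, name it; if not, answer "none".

A vs D: 72–25 for A.
A vs C: 72–25 for A.
A vs B: 72–25 for A.
A vs F: 72–25 for A.
A vs E: 72–25 for A.
A beats every other option head-to-head.

A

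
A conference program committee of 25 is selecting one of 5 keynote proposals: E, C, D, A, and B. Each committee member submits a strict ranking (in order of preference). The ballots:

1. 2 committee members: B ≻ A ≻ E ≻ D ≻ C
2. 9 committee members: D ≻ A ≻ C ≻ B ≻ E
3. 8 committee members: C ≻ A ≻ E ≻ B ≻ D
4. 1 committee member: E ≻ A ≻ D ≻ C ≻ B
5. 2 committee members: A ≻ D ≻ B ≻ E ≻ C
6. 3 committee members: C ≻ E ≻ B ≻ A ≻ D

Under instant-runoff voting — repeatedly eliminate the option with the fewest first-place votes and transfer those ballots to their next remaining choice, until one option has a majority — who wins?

D

Round 1: E 1, C 11, D 9, A 2, B 2. Eliminate E.
Round 2: C 11, D 9, A 3, B 2. Eliminate B.
Round 3: C 11, D 9, A 5. Eliminate A.
Round 4: C 11, D 14. D has a majority.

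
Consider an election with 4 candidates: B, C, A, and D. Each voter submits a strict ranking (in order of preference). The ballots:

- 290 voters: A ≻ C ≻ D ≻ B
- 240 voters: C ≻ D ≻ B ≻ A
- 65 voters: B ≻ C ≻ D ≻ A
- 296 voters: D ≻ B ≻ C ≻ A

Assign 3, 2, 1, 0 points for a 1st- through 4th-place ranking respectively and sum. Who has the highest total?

B: 290·0 + 240·1 + 65·3 + 296·2 = 1027
C: 290·2 + 240·3 + 65·2 + 296·1 = 1726
A: 290·3 + 240·0 + 65·0 + 296·0 = 870
D: 290·1 + 240·2 + 65·1 + 296·3 = 1723
C has the highest Borda score (1726).

C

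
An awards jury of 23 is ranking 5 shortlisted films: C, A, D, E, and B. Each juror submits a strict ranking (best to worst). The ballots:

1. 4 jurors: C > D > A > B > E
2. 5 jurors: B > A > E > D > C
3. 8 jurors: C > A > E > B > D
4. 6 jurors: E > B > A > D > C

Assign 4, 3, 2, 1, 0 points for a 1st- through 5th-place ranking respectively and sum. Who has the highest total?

A

C: 4·4 + 5·0 + 8·4 + 6·0 = 48
A: 4·2 + 5·3 + 8·3 + 6·2 = 59
D: 4·3 + 5·1 + 8·0 + 6·1 = 23
E: 4·0 + 5·2 + 8·2 + 6·4 = 50
B: 4·1 + 5·4 + 8·1 + 6·3 = 50
A has the highest Borda score (59).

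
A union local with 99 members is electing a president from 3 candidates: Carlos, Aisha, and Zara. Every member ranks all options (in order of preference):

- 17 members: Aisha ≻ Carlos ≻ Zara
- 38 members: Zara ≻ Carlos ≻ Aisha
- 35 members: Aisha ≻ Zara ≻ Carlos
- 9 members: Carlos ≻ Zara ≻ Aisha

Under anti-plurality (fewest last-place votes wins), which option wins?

Zara

Last-place votes: Carlos 35, Aisha 47, Zara 17.
Zara is ranked last by the fewest voters, so Zara wins.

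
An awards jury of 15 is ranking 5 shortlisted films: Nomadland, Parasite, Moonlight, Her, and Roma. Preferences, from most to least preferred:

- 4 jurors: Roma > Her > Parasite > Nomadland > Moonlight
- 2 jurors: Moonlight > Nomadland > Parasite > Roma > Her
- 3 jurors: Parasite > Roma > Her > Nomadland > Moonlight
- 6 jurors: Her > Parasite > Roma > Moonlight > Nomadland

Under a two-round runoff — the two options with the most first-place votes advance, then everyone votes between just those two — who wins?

Round 1 first-place votes: Nomadland 0, Parasite 3, Moonlight 2, Her 6, Roma 4.
Her and Roma advance.
Runoff: Her is preferred to Roma by 6 voters; Roma by 9.
Roma wins the runoff.

Roma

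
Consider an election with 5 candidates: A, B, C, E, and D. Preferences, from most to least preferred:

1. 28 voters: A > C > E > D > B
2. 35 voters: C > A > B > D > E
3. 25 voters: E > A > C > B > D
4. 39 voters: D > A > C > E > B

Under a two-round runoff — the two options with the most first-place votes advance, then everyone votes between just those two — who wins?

Round 1 first-place votes: A 28, B 0, C 35, E 25, D 39.
D and C advance.
Runoff: D is preferred to C by 39 voters; C by 88.
C wins the runoff.

C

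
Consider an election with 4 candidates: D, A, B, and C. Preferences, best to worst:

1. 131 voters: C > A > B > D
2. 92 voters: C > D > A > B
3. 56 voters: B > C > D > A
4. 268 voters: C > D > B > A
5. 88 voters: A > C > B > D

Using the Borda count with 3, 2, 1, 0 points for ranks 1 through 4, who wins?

D: 131·0 + 92·2 + 56·1 + 268·2 + 88·0 = 776
A: 131·2 + 92·1 + 56·0 + 268·0 + 88·3 = 618
B: 131·1 + 92·0 + 56·3 + 268·1 + 88·1 = 655
C: 131·3 + 92·3 + 56·2 + 268·3 + 88·2 = 1761
C has the highest Borda score (1761).

C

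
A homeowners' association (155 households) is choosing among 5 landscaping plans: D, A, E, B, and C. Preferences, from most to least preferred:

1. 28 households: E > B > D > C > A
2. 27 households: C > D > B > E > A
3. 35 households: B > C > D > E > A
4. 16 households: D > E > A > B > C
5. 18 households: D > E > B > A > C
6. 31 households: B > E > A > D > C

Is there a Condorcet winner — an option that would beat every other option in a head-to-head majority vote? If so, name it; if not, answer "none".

B vs D: 94–61 for B.
B vs A: 139–16 for B.
B vs E: 93–62 for B.
B vs C: 128–27 for B.
B beats every other option head-to-head.

B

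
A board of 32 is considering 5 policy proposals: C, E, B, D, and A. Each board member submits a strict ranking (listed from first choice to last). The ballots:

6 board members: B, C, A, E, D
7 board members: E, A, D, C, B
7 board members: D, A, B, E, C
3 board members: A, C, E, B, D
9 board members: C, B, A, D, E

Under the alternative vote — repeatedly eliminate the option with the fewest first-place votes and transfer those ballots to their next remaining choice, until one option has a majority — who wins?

Round 1: C 9, E 7, B 6, D 7, A 3. Eliminate A.
Round 2: C 12, E 7, B 6, D 7. Eliminate B.
Round 3: C 18, E 7, D 7. C has a majority.

C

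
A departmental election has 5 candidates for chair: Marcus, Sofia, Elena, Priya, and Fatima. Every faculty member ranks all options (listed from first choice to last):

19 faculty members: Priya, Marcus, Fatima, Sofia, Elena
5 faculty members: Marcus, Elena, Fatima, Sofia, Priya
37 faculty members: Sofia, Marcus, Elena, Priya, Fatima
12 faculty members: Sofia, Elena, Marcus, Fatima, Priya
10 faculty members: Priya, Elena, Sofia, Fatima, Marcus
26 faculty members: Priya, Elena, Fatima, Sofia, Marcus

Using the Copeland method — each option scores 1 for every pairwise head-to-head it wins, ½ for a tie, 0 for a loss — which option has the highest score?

Priya

Marcus: beats Elena and Fatima; loses to Sofia and Priya → score 2.
Sofia: beats Marcus, Elena, and Fatima; loses to Priya → score 3.
Elena: beats Fatima; loses to Marcus, Sofia, and Priya → score 1.
Priya: beats Marcus, Sofia, Elena, and Fatima → score 4.
Fatima: loses to Marcus, Sofia, Elena, and Priya → score 0.
Priya has the best pairwise record.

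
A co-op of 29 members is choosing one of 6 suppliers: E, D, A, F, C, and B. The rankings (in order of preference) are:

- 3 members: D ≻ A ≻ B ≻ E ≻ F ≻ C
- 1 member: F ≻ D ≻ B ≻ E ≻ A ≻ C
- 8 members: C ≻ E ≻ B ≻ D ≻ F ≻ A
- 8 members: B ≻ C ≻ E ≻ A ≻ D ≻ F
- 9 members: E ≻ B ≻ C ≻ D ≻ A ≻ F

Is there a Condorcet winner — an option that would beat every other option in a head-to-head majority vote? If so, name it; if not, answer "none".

none

Checking pairwise contests:
C beats E 16–13.
E beats D 25–4.
E beats A 26–3.
E beats F 28–1.
B beats C 21–8.
E beats B 17–12.
Every option loses at least one head-to-head, so there is no Condorcet winner.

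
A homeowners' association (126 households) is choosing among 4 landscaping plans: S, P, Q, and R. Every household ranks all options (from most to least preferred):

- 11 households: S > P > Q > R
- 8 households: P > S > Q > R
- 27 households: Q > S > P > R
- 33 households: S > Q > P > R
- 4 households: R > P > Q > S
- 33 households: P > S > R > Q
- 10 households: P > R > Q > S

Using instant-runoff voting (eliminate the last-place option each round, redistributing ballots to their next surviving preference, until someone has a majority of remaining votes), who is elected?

Round 1: S 44, P 51, Q 27, R 4. Eliminate R.
Round 2: S 44, P 55, Q 27. Eliminate Q.
Round 3: S 71, P 55. S has a majority.

S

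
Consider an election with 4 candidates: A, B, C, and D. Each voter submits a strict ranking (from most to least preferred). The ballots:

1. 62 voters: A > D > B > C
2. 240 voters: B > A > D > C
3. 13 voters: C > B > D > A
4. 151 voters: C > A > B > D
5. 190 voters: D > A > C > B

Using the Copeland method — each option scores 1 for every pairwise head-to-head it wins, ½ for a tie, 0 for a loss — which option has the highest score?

A

A: beats B, C, and D → score 3.
B: beats D; loses to A and C → score 1.
C: beats B; loses to A and D → score 1.
D: beats C; loses to A and B → score 1.
A has the best pairwise record.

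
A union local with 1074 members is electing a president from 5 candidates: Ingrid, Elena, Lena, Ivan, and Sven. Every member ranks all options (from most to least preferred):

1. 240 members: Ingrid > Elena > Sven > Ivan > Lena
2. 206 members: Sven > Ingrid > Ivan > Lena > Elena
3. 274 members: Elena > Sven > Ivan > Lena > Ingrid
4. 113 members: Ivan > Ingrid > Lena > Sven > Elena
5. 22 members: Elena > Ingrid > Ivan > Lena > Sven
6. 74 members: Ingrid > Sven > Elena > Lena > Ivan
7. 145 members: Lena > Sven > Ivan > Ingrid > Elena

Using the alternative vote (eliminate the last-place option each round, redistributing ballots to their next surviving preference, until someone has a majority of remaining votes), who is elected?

Sven

Round 1: Ingrid 314, Elena 296, Lena 145, Ivan 113, Sven 206. Eliminate Ivan.
Round 2: Ingrid 427, Elena 296, Lena 145, Sven 206. Eliminate Lena.
Round 3: Ingrid 427, Elena 296, Sven 351. Eliminate Elena.
Round 4: Ingrid 449, Sven 625. Sven has a majority.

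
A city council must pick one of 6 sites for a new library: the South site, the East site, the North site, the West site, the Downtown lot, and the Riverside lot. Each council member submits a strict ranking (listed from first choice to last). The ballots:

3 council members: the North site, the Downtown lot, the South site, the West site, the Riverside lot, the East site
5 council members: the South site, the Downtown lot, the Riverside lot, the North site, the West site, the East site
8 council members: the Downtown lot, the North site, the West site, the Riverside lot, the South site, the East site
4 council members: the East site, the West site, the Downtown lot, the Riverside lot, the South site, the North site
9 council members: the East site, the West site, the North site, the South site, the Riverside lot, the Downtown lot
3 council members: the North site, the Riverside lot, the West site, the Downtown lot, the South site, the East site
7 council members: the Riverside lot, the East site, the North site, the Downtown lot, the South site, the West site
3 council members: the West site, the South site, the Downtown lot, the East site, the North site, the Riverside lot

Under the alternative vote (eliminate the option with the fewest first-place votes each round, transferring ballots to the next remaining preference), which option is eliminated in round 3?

Round 1: the South site 5, the East site 13, the North site 6, the West site 3, the Downtown lot 8, the Riverside lot 7. Eliminate the West site.
Round 2: the South site 8, the East site 13, the North site 6, the Downtown lot 8, the Riverside lot 7. Eliminate the North site.
Round 3: the South site 8, the East site 13, the Downtown lot 11, the Riverside lot 10. Eliminate the South site.

the South site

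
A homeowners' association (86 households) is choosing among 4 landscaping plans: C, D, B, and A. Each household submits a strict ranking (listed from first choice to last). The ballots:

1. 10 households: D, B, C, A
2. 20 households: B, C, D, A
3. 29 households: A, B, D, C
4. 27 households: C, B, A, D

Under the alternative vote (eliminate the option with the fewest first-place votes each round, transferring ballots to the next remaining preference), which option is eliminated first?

Round 1: C 27, D 10, B 20, A 29. Eliminate D.

D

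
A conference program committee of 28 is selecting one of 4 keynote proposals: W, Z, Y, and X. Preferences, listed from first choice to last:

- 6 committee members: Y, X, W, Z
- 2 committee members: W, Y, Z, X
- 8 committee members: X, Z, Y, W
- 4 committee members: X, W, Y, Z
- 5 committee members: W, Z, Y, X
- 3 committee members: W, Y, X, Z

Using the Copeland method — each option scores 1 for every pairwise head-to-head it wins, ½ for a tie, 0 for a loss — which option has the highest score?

W: beats Z; ties Y; loses to X → score 1.5.
Z: loses to W, Y, and X → score 0.
Y: beats Z and X; ties W → score 2.5.
X: beats W and Z; loses to Y → score 2.
Y has the best pairwise record.

Y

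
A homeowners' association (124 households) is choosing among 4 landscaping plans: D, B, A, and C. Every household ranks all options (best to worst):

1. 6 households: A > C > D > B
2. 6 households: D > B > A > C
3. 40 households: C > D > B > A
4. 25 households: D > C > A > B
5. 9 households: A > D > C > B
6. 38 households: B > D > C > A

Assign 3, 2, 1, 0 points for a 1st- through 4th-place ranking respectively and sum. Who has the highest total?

D

D: 6·1 + 6·3 + 40·2 + 25·3 + 9·2 + 38·2 = 273
B: 6·0 + 6·2 + 40·1 + 25·0 + 9·0 + 38·3 = 166
A: 6·3 + 6·1 + 40·0 + 25·1 + 9·3 + 38·0 = 76
C: 6·2 + 6·0 + 40·3 + 25·2 + 9·1 + 38·1 = 229
D has the highest Borda score (273).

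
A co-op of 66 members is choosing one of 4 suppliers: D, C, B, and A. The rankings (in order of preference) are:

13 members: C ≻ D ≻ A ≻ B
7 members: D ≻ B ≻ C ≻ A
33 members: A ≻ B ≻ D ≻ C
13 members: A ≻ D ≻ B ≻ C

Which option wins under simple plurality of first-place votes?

First-place votes: D 7, C 13, B 0, A 46.
A has the most first-place votes.

A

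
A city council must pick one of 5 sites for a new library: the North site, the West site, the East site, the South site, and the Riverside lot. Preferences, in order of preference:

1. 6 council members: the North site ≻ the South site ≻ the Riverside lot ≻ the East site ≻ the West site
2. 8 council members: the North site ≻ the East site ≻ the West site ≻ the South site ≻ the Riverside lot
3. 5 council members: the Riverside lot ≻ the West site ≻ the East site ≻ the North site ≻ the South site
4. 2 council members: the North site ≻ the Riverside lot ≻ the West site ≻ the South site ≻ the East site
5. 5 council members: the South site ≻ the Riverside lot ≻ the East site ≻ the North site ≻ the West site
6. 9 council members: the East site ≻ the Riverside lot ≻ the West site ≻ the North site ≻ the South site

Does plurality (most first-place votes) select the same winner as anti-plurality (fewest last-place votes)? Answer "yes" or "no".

yes

Plurality — first-place votes: the North site 16, the West site 0, the East site 9, the South site 5, the Riverside lot 5. Winner: the North site.
Anti-plurality — last-place votes: the North site 0, the West site 11, the East site 2, the South site 14, the Riverside lot 8. Winner: the North site.
The two methods agree.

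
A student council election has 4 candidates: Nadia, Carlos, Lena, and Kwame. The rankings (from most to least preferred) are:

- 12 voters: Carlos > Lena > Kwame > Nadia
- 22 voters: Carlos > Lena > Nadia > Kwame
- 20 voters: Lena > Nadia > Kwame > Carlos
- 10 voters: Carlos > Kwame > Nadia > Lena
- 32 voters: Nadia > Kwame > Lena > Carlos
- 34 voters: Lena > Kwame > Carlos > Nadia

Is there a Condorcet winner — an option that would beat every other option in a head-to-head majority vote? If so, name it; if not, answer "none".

Lena

Lena vs Nadia: 88–42 for Lena.
Lena vs Carlos: 86–44 for Lena.
Lena vs Kwame: 88–42 for Lena.
Lena beats every other option head-to-head.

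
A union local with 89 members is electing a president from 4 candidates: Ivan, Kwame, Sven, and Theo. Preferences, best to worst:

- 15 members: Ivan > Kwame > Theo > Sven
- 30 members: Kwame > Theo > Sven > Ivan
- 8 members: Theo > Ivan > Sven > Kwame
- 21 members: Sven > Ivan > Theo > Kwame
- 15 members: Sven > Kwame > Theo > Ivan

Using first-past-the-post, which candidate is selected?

First-place votes: Ivan 15, Kwame 30, Sven 36, Theo 8.
Sven has the most first-place votes.

Sven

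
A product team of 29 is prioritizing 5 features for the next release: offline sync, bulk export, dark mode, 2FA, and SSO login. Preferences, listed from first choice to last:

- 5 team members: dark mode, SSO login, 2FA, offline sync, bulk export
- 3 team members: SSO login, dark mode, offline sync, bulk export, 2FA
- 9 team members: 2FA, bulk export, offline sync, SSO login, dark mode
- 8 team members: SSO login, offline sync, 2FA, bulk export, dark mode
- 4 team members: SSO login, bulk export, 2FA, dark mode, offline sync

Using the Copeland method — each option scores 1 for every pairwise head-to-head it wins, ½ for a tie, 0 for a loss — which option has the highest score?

SSO login

offline sync: beats bulk export and dark mode; loses to 2FA and SSO login → score 2.
bulk export: beats dark mode; loses to offline sync, 2FA, and SSO login → score 1.
dark mode: loses to offline sync, bulk export, 2FA, and SSO login → score 0.
2FA: beats offline sync, bulk export, and dark mode; loses to SSO login → score 3.
SSO login: beats offline sync, bulk export, dark mode, and 2FA → score 4.
SSO login has the best pairwise record.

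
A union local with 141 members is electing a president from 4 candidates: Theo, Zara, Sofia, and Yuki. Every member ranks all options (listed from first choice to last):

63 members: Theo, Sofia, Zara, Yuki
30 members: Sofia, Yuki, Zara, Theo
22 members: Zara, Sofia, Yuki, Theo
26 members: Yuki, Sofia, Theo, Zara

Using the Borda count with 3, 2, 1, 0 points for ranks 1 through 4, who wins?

Sofia

Theo: 63·3 + 30·0 + 22·0 + 26·1 = 215
Zara: 63·1 + 30·1 + 22·3 + 26·0 = 159
Sofia: 63·2 + 30·3 + 22·2 + 26·2 = 312
Yuki: 63·0 + 30·2 + 22·1 + 26·3 = 160
Sofia has the highest Borda score (312).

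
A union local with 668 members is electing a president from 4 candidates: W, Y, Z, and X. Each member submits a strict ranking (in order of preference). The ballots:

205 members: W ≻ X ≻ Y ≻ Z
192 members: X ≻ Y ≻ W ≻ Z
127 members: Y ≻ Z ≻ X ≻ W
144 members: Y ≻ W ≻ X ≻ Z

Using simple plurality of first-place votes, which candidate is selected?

First-place votes: W 205, Y 271, Z 0, X 192.
Y has the most first-place votes.

Y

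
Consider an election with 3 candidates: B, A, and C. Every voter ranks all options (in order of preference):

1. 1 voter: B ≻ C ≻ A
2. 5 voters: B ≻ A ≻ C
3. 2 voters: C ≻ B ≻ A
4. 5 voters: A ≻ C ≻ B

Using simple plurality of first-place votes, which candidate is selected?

B

First-place votes: B 6, A 5, C 2.
B has the most first-place votes.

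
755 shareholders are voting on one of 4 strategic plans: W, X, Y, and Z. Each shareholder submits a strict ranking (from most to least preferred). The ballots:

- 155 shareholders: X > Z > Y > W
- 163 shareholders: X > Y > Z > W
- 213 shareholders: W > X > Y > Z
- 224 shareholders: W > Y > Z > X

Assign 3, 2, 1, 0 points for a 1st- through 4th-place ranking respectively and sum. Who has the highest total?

X

W: 155·0 + 163·0 + 213·3 + 224·3 = 1311
X: 155·3 + 163·3 + 213·2 + 224·0 = 1380
Y: 155·1 + 163·2 + 213·1 + 224·2 = 1142
Z: 155·2 + 163·1 + 213·0 + 224·1 = 697
X has the highest Borda score (1380).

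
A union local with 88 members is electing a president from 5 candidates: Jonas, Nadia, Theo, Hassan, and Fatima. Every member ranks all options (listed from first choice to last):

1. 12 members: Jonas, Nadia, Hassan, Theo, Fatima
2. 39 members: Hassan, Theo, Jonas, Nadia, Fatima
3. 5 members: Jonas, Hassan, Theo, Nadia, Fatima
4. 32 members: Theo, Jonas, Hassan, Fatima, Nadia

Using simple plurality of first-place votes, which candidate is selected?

Hassan

First-place votes: Jonas 17, Nadia 0, Theo 32, Hassan 39, Fatima 0.
Hassan has the most first-place votes.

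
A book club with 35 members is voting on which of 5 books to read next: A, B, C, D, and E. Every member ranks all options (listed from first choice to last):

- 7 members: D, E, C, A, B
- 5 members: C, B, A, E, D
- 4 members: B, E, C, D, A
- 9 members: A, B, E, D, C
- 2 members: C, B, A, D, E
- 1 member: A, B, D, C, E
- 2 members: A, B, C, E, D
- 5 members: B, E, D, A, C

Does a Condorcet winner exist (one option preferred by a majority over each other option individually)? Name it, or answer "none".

Checking pairwise contests:
C beats A 18–17.
A beats B 19–16.
B beats C 21–14.
A beats D 19–16.
A beats E 19–16.
Every option loses at least one head-to-head, so there is no Condorcet winner.

none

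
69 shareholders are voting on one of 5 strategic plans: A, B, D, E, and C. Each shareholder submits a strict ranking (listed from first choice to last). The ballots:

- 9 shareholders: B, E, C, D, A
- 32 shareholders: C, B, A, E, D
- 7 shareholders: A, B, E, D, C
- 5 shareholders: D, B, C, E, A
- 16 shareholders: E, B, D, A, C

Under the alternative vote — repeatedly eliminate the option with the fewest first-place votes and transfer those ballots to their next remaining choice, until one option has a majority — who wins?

B

Round 1: A 7, B 9, D 5, E 16, C 32. Eliminate D.
Round 2: A 7, B 14, E 16, C 32. Eliminate A.
Round 3: B 21, E 16, C 32. Eliminate E.
Round 4: B 37, C 32. B has a majority.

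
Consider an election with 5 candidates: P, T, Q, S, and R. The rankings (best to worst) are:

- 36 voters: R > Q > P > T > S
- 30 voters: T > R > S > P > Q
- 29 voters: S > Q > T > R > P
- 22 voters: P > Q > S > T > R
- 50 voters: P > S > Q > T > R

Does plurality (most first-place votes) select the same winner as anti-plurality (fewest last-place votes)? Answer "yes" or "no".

Plurality — first-place votes: P 72, T 30, Q 0, S 29, R 36. Winner: P.
Anti-plurality — last-place votes: P 29, T 0, Q 30, S 36, R 72. Winner: T.
The two methods disagree.

no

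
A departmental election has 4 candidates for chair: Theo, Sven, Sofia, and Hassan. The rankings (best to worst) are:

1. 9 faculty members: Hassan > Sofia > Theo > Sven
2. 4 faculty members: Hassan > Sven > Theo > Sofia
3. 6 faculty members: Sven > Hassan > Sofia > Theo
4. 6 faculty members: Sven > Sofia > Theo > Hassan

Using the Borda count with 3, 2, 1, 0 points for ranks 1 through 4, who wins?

Theo: 9·1 + 4·1 + 6·0 + 6·1 = 19
Sven: 9·0 + 4·2 + 6·3 + 6·3 = 44
Sofia: 9·2 + 4·0 + 6·1 + 6·2 = 36
Hassan: 9·3 + 4·3 + 6·2 + 6·0 = 51
Hassan has the highest Borda score (51).

Hassan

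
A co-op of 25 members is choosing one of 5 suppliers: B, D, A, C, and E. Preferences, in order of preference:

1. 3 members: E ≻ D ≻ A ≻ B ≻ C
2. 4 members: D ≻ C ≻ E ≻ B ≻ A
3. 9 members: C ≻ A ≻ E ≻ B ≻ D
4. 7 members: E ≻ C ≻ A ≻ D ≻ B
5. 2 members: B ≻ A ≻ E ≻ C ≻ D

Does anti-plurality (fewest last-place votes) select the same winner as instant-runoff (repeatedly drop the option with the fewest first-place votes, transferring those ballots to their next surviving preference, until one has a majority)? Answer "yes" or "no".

Anti-plurality — last-place votes: B 7, D 11, A 4, C 3, E 0. Winner: E.
Instant-runoff — R1 B 2, D 4, A 0, C 9, E 10 (A out); R2 B 2, D 4, C 9, E 10 (B out); R3 D 4, C 9, E 12 (D out); R4 C 13, E 12 (C winner). Winner: C.
The two methods disagree.

no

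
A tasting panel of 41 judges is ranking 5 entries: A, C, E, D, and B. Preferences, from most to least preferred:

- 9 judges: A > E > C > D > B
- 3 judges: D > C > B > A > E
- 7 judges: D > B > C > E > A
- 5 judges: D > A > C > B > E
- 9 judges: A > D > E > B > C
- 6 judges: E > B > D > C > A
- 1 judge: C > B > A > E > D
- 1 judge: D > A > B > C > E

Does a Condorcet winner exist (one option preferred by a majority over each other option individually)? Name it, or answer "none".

D vs A: 22–19 for D.
D vs C: 31–10 for D.
D vs E: 25–16 for D.
D vs B: 34–7 for D.
D beats every other option head-to-head.

D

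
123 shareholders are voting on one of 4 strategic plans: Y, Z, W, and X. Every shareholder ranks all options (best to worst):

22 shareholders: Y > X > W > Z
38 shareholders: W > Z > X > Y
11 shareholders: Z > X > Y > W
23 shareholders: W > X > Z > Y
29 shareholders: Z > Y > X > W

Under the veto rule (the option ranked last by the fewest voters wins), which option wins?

X

Last-place votes: Y 61, Z 22, W 40, X 0.
X is ranked last by the fewest voters, so X wins.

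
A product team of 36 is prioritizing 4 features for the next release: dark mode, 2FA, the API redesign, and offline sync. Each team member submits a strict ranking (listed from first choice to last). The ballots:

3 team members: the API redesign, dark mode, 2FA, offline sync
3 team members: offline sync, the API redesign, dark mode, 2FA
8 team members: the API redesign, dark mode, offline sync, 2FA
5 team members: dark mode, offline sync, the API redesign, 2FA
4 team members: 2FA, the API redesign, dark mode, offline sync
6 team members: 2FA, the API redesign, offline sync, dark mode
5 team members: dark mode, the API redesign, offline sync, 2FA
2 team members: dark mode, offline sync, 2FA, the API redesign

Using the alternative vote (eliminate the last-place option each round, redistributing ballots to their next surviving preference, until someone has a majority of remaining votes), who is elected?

Round 1: dark mode 12, 2FA 10, the API redesign 11, offline sync 3. Eliminate offline sync.
Round 2: dark mode 12, 2FA 10, the API redesign 14. Eliminate 2FA.
Round 3: dark mode 12, the API redesign 24. The API redesign has a majority.

the API redesign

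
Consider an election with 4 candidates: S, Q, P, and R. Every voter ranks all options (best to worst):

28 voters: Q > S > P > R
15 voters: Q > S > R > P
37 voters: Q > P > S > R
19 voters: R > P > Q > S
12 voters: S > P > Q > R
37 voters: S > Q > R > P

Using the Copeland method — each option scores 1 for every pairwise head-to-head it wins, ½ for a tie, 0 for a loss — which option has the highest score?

Q

S: beats P and R; loses to Q → score 2.
Q: beats S, P, and R → score 3.
P: beats R; loses to S and Q → score 1.
R: loses to S, Q, and P → score 0.
Q has the best pairwise record.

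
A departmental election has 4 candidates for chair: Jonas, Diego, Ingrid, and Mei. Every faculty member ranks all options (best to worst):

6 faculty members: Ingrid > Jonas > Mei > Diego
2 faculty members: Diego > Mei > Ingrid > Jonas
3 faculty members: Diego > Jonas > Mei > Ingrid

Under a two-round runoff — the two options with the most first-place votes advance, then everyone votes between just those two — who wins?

Round 1 first-place votes: Jonas 0, Diego 5, Ingrid 6, Mei 0.
Ingrid and Diego advance.
Runoff: Ingrid is preferred to Diego by 6 voters; Diego by 5.
Ingrid wins the runoff.

Ingrid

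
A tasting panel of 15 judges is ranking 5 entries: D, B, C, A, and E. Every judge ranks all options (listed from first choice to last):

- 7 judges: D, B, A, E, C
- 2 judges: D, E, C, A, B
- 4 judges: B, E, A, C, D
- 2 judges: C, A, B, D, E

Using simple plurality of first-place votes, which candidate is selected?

First-place votes: D 9, B 4, C 2, A 0, E 0.
D has the most first-place votes.

D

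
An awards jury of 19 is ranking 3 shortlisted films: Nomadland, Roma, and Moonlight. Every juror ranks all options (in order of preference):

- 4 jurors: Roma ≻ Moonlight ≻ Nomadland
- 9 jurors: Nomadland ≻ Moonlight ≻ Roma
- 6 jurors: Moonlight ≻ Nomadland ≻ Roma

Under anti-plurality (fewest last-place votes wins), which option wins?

Last-place votes: Nomadland 4, Roma 15, Moonlight 0.
Moonlight is ranked last by the fewest voters, so Moonlight wins.

Moonlight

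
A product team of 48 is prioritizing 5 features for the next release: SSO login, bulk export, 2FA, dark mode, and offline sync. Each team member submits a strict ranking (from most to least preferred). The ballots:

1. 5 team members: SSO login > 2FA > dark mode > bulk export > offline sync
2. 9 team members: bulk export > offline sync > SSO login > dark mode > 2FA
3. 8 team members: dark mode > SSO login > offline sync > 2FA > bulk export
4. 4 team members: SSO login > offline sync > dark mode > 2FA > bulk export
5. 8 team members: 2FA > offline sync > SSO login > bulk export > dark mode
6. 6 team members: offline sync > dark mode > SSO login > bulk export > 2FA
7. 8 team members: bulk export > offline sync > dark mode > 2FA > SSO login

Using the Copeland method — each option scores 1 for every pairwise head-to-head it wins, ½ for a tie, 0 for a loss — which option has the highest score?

offline sync

SSO login: beats bulk export, 2FA, and dark mode; loses to offline sync → score 3.
bulk export: beats dark mode; loses to SSO login, 2FA, and offline sync → score 1.
2FA: beats bulk export; loses to SSO login, dark mode, and offline sync → score 1.
dark mode: beats 2FA; loses to SSO login, bulk export, and offline sync → score 1.
offline sync: beats SSO login, bulk export, 2FA, and dark mode → score 4.
offline sync has the best pairwise record.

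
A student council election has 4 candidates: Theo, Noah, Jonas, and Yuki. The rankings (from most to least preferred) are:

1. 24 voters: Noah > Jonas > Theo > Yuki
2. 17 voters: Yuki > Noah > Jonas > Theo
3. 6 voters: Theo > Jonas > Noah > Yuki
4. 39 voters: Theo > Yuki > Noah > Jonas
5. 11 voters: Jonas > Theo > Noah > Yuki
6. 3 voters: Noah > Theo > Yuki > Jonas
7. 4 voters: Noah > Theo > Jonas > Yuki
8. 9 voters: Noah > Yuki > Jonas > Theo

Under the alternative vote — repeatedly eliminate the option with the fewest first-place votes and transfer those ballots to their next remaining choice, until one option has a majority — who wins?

Round 1: Theo 45, Noah 40, Jonas 11, Yuki 17. Eliminate Jonas.
Round 2: Theo 56, Noah 40, Yuki 17. Eliminate Yuki.
Round 3: Theo 56, Noah 57. Noah has a majority.

Noah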